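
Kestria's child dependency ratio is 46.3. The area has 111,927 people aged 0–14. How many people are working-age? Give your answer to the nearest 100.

Working-age: 241,700

Youth dependency ratio = youth / working-age × 100
46.3 = 111,927 / W × 100
⇒ 241,700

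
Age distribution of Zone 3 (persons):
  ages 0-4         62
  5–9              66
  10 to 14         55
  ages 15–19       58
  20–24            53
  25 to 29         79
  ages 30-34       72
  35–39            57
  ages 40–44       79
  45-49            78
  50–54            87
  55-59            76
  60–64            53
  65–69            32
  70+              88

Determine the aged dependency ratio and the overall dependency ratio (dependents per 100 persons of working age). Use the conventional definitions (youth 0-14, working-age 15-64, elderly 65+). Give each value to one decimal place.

0–14: 62 + 66 + 55 = 183
15–64: 58 + 53 + 79 + 72 + 57 + 79 + 78 + 87 + 76 + 53 = 692
65+: 32 + 88 = 120
Old-age dependency ratio = 120 / 692 × 100 = 17.3
Total dependency ratio = (183 + 120) / 692 × 100 = 303 / 692 × 100 = 43.8

Old-age dependency ratio: 17.3
Total dependency ratio: 43.8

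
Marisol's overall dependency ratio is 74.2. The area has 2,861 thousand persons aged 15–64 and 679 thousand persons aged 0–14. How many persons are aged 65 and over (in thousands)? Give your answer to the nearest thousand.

Aged 65 and over: 1,444

Total dependency ratio = (youth + elderly) / working-age × 100
74.2 = (679 + E) / 2,861 × 100
⇒ 1,444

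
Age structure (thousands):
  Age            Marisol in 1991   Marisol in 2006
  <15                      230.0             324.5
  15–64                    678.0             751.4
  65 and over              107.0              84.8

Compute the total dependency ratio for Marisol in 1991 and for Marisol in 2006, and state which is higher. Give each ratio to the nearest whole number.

Marisol in 1991: (230.0 + 107.0) / 678.0 × 100 = 337.0 / 678.0 × 100 = 50
Marisol in 2006: (324.5 + 84.8) / 751.4 × 100 = 409.3 / 751.4 × 100 = 54

Marisol in 1991: 50
Marisol in 2006: 54
Higher: Marisol in 2006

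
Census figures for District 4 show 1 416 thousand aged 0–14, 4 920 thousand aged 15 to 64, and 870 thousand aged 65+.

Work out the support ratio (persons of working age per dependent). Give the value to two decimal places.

Support ratio = 4 920 / (1 416 + 870) = 4 920 / 2 286 = 2.15

Support ratio: 2.15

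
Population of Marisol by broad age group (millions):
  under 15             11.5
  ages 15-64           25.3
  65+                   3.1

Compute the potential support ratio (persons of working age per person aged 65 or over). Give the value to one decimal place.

Potential support ratio = 25.3 / 3.1 = 8.2

Potential support ratio: 8.2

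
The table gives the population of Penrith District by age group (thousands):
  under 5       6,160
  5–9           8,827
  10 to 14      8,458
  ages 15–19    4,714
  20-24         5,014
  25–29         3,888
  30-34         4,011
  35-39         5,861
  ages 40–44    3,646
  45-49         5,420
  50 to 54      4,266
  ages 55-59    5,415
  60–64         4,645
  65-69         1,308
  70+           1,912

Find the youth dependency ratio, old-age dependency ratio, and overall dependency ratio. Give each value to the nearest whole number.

0–14: 6,160 + 8,827 + 8,458 = 23,445
15–64: 4,714 + 5,014 + 3,888 + 4,011 + 5,861 + 3,646 + 5,420 + 4,266 + 5,415 + 4,645 = 46,880
65+: 1,308 + 1,912 = 3,220
Youth dependency ratio = 23,445 / 46,880 × 100 = 50
Old-age dependency ratio = 3,220 / 46,880 × 100 = 7
Total dependency ratio = (23,445 + 3,220) / 46,880 × 100 = 26,665 / 46,880 × 100 = 57

Youth dependency ratio: 50
Old-age dependency ratio: 7
Total dependency ratio: 57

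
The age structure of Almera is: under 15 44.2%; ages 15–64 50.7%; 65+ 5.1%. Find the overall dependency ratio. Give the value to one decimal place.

Total dependency ratio: 97.2

Total dependency ratio = (44.2 + 5.1) / 50.7 × 100 = 49.3 / 50.7 × 100 = 97.2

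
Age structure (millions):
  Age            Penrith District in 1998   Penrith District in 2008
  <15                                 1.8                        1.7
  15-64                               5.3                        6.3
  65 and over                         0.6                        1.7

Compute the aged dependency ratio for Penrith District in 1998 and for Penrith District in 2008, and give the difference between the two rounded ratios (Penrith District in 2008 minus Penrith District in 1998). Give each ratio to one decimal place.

Penrith District in 1998: 0.6 / 5.3 × 100 = 11.3
Penrith District in 2008: 1.7 / 6.3 × 100 = 27.0

Penrith District in 1998: 11.3
Penrith District in 2008: 27.0
Difference: +15.7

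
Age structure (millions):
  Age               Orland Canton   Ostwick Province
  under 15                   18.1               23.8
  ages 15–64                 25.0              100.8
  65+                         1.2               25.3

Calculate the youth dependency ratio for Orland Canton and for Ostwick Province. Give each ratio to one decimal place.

Orland Canton: 18.1 / 25.0 × 100 = 72.4
Ostwick Province: 23.8 / 100.8 × 100 = 23.6

Orland Canton: 72.4
Ostwick Province: 23.6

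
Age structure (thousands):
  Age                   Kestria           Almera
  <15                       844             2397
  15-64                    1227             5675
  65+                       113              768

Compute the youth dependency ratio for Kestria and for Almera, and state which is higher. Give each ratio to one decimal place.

Kestria: 68.8
Almera: 42.2
Higher: Kestria

Kestria: 844 / 1227 × 100 = 68.8
Almera: 2397 / 5675 × 100 = 42.2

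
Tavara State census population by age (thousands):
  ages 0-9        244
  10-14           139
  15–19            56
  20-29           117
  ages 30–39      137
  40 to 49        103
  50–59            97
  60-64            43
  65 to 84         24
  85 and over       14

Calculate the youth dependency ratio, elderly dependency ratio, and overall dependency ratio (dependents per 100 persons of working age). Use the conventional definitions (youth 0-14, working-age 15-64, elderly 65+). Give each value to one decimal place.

0–14: 244 + 139 = 383
15–64: 56 + 117 + 137 + 103 + 97 + 43 = 553
65+: 24 + 14 = 38
Youth dependency ratio = 383 / 553 × 100 = 69.3
Old-age dependency ratio = 38 / 553 × 100 = 6.9
Total dependency ratio = (383 + 38) / 553 × 100 = 421 / 553 × 100 = 76.1

Youth dependency ratio: 69.3
Old-age dependency ratio: 6.9
Total dependency ratio: 76.1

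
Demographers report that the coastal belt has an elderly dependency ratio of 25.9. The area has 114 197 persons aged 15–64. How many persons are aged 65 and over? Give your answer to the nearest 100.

Old-age dependency ratio = elderly / working-age × 100
25.9 = E / 114 197 × 100
⇒ 29 600

Aged 65 and over: 29 600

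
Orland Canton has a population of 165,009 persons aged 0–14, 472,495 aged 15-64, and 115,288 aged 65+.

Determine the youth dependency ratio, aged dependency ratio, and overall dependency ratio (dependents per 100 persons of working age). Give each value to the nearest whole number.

Youth dependency ratio: 35
Old-age dependency ratio: 24
Total dependency ratio: 59

Youth dependency ratio = 165,009 / 472,495 × 100 = 35
Old-age dependency ratio = 115,288 / 472,495 × 100 = 24
Total dependency ratio = (165,009 + 115,288) / 472,495 × 100 = 280,297 / 472,495 × 100 = 59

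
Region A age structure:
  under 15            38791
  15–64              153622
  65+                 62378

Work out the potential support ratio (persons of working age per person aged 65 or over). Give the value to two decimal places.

Potential support ratio: 2.46

Potential support ratio = 153622 / 62378 = 2.46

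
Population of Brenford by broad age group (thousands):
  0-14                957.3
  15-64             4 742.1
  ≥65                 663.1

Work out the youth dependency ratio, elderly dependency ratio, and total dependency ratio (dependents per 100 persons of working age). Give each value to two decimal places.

Youth dependency ratio = 957.3 / 4 742.1 × 100 = 20.19
Old-age dependency ratio = 663.1 / 4 742.1 × 100 = 13.98
Total dependency ratio = (957.3 + 663.1) / 4 742.1 × 100 = 1 620.4 / 4 742.1 × 100 = 34.17

Youth dependency ratio: 20.19
Old-age dependency ratio: 13.98
Total dependency ratio: 34.17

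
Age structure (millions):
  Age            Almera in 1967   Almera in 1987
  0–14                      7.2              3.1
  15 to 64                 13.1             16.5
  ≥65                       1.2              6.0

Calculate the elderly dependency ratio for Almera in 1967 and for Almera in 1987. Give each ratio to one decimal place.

Almera in 1967: 1.2 / 13.1 × 100 = 9.2
Almera in 1987: 6.0 / 16.5 × 100 = 36.4

Almera in 1967: 9.2
Almera in 1987: 36.4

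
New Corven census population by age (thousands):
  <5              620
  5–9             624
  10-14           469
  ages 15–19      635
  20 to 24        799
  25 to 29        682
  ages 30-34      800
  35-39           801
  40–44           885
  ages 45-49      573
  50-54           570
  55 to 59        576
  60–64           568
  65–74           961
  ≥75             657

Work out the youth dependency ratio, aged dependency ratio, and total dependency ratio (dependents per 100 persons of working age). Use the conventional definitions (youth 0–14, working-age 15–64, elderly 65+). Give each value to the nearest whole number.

Youth dependency ratio: 25
Old-age dependency ratio: 23
Total dependency ratio: 48

0–14: 620 + 624 + 469 = 1 713
15–64: 635 + 799 + 682 + 800 + 801 + 885 + 573 + 570 + 576 + 568 = 6 889
65+: 961 + 657 = 1 618
Youth dependency ratio = 1 713 / 6 889 × 100 = 25
Old-age dependency ratio = 1 618 / 6 889 × 100 = 23
Total dependency ratio = (1 713 + 1 618) / 6 889 × 100 = 3 331 / 6 889 × 100 = 48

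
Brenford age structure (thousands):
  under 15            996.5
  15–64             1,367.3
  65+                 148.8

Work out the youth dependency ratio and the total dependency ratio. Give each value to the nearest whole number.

Youth dependency ratio: 73
Total dependency ratio: 84

Youth dependency ratio = 996.5 / 1,367.3 × 100 = 73
Total dependency ratio = (996.5 + 148.8) / 1,367.3 × 100 = 1,145.3 / 1,367.3 × 100 = 84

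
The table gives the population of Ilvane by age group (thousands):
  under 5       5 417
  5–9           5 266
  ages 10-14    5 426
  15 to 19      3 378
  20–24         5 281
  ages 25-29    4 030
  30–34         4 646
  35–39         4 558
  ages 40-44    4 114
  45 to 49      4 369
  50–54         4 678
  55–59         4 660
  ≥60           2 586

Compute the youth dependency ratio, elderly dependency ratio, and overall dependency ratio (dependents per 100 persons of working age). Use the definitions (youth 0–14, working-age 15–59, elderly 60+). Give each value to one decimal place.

0–14: 5 417 + 5 266 + 5 426 = 16 109
15–59: 3 378 + 5 281 + 4 030 + 4 646 + 4 558 + 4 114 + 4 369 + 4 678 + 4 660 = 39 714
60+: 2 586
Youth dependency ratio = 16 109 / 39 714 × 100 = 40.6
Old-age dependency ratio = 2 586 / 39 714 × 100 = 6.5
Total dependency ratio = (16 109 + 2 586) / 39 714 × 100 = 18 695 / 39 714 × 100 = 47.1

Youth dependency ratio: 40.6
Old-age dependency ratio: 6.5
Total dependency ratio: 47.1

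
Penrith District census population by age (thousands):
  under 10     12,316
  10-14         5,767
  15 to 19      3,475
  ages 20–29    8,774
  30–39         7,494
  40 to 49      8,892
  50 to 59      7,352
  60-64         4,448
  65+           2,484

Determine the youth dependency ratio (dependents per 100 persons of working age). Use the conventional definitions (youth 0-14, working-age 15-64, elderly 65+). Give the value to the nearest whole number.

Youth dependency ratio: 45

0–14: 12,316 + 5,767 = 18,083
15–64: 3,475 + 8,774 + 7,494 + 8,892 + 7,352 + 4,448 = 40,435
65+: 2,484
Youth dependency ratio = 18,083 / 40,435 × 100 = 45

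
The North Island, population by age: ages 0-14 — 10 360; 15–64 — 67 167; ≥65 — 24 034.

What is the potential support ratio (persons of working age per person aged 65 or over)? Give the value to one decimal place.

Potential support ratio: 2.8

Potential support ratio = 67 167 / 24 034 = 2.8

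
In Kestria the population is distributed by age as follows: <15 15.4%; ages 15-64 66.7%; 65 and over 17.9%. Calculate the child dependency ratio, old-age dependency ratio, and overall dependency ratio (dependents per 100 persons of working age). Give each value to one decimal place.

Youth dependency ratio: 23.1
Old-age dependency ratio: 26.8
Total dependency ratio: 49.9

Youth dependency ratio = 15.4 / 66.7 × 100 = 23.1
Old-age dependency ratio = 17.9 / 66.7 × 100 = 26.8
Total dependency ratio = (15.4 + 17.9) / 66.7 × 100 = 33.3 / 66.7 × 100 = 49.9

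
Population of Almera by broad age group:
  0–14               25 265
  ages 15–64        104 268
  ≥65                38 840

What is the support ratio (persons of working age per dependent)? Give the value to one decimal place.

Support ratio: 1.6

Support ratio = 104 268 / (25 265 + 38 840) = 104 268 / 64 105 = 1.6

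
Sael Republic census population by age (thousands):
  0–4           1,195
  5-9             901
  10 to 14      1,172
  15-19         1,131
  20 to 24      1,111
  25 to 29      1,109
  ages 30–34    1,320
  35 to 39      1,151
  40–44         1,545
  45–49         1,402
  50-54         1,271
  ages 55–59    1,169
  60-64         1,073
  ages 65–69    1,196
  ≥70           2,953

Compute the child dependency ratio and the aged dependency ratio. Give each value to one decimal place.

0–14: 1,195 + 901 + 1,172 = 3,268
15–64: 1,131 + 1,111 + 1,109 + 1,320 + 1,151 + 1,545 + 1,402 + 1,271 + 1,169 + 1,073 = 12,282
65+: 1,196 + 2,953 = 4,149
Youth dependency ratio = 3,268 / 12,282 × 100 = 26.6
Old-age dependency ratio = 4,149 / 12,282 × 100 = 33.8

Youth dependency ratio: 26.6
Old-age dependency ratio: 33.8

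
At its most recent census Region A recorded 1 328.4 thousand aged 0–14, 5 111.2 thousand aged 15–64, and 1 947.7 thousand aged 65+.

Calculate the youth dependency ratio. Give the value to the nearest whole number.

Youth dependency ratio: 26

Youth dependency ratio = 1 328.4 / 5 111.2 × 100 = 26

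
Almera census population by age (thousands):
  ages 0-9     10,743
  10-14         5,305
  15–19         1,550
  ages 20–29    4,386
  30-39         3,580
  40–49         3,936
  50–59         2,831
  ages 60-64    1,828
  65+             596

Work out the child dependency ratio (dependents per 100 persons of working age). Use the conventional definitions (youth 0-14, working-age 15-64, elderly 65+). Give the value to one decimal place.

Youth dependency ratio: 88.6

0–14: 10,743 + 5,305 = 16,048
15–64: 1,550 + 4,386 + 3,580 + 3,936 + 2,831 + 1,828 = 18,111
65+: 596
Youth dependency ratio = 16,048 / 18,111 × 100 = 88.6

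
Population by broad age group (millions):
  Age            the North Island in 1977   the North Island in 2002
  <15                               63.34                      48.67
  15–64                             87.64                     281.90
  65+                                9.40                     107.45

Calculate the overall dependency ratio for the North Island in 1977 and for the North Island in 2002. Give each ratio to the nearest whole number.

the North Island in 1977: (63.34 + 9.40) / 87.64 × 100 = 72.74 / 87.64 × 100 = 83
the North Island in 2002: (48.67 + 107.45) / 281.90 × 100 = 156.12 / 281.90 × 100 = 55

the North Island in 1977: 83
the North Island in 2002: 55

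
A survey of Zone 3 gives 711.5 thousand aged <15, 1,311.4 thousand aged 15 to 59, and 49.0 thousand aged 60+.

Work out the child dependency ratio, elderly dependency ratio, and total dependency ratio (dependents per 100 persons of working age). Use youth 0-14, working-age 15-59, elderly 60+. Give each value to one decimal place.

Youth dependency ratio = 711.5 / 1,311.4 × 100 = 54.3
Old-age dependency ratio = 49.0 / 1,311.4 × 100 = 3.7
Total dependency ratio = (711.5 + 49.0) / 1,311.4 × 100 = 760.5 / 1,311.4 × 100 = 58.0

Youth dependency ratio: 54.3
Old-age dependency ratio: 3.7
Total dependency ratio: 58.0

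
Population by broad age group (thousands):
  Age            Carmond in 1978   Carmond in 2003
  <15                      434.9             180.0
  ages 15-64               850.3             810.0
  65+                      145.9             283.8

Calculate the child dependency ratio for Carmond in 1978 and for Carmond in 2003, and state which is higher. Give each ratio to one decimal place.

Carmond in 1978: 434.9 / 850.3 × 100 = 51.1
Carmond in 2003: 180.0 / 810.0 × 100 = 22.2

Carmond in 1978: 51.1
Carmond in 2003: 22.2
Higher: Carmond in 1978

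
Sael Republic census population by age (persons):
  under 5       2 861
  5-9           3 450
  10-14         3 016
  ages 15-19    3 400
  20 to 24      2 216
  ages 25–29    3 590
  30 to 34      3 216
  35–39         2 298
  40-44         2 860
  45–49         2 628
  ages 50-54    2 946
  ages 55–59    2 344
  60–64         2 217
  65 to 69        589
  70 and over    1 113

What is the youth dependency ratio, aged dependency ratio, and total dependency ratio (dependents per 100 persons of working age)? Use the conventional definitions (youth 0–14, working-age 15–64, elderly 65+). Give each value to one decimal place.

Youth dependency ratio: 33.7
Old-age dependency ratio: 6.1
Total dependency ratio: 39.8

0–14: 2 861 + 3 450 + 3 016 = 9 327
15–64: 3 400 + 2 216 + 3 590 + 3 216 + 2 298 + 2 860 + 2 628 + 2 946 + 2 344 + 2 217 = 27 715
65+: 589 + 1 113 = 1 702
Youth dependency ratio = 9 327 / 27 715 × 100 = 33.7
Old-age dependency ratio = 1 702 / 27 715 × 100 = 6.1
Total dependency ratio = (9 327 + 1 702) / 27 715 × 100 = 11 029 / 27 715 × 100 = 39.8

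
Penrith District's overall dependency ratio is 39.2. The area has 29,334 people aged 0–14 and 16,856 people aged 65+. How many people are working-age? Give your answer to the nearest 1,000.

Total dependency ratio = (youth + elderly) / working-age × 100
39.2 = (29,334 + 16,856) / W × 100
⇒ 118,000

Working-age: 118,000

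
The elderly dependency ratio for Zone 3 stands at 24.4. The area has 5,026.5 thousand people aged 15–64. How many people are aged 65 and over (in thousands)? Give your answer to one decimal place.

Aged 65 and over: 1,226.5

Old-age dependency ratio = elderly / working-age × 100
24.4 = E / 5,026.5 × 100
⇒ 1,226.5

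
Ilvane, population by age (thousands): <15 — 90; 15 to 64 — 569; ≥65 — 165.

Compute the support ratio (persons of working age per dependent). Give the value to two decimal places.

Support ratio: 2.23

Support ratio = 569 / (90 + 165) = 569 / 255 = 2.23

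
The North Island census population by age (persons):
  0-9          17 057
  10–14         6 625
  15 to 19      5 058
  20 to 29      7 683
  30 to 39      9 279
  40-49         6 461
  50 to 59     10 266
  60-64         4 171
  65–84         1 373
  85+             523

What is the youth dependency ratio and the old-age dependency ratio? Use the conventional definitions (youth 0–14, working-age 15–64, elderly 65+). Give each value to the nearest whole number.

Youth dependency ratio: 55
Old-age dependency ratio: 4

0–14: 17 057 + 6 625 = 23 682
15–64: 5 058 + 7 683 + 9 279 + 6 461 + 10 266 + 4 171 = 42 918
65+: 1 373 + 523 = 1 896
Youth dependency ratio = 23 682 / 42 918 × 100 = 55
Old-age dependency ratio = 1 896 / 42 918 × 100 = 4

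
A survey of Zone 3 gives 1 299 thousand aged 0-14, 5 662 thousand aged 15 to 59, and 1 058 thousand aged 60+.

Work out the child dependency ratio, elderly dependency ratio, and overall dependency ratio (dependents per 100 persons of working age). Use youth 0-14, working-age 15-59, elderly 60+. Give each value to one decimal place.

Youth dependency ratio = 1 299 / 5 662 × 100 = 22.9
Old-age dependency ratio = 1 058 / 5 662 × 100 = 18.7
Total dependency ratio = (1 299 + 1 058) / 5 662 × 100 = 2 357 / 5 662 × 100 = 41.6

Youth dependency ratio: 22.9
Old-age dependency ratio: 18.7
Total dependency ratio: 41.6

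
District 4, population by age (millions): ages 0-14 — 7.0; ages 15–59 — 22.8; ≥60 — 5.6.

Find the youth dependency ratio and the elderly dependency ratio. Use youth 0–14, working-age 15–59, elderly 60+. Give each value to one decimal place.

Youth dependency ratio: 30.7
Old-age dependency ratio: 24.6

Youth dependency ratio = 7.0 / 22.8 × 100 = 30.7
Old-age dependency ratio = 5.6 / 22.8 × 100 = 24.6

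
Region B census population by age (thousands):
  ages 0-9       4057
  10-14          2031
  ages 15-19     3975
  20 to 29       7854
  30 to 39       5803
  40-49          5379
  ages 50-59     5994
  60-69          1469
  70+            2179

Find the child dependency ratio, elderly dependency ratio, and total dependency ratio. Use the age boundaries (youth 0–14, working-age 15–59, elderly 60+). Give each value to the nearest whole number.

Youth dependency ratio: 21
Old-age dependency ratio: 13
Total dependency ratio: 34

0–14: 4057 + 2031 = 6088
15–59: 3975 + 7854 + 5803 + 5379 + 5994 = 29005
60+: 1469 + 2179 = 3648
Youth dependency ratio = 6088 / 29005 × 100 = 21
Old-age dependency ratio = 3648 / 29005 × 100 = 13
Total dependency ratio = (6088 + 3648) / 29005 × 100 = 9736 / 29005 × 100 = 34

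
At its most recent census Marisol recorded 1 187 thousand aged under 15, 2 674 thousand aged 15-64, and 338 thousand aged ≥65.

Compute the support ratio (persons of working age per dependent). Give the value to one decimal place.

Support ratio = 2 674 / (1 187 + 338) = 2 674 / 1 525 = 1.8

Support ratio: 1.8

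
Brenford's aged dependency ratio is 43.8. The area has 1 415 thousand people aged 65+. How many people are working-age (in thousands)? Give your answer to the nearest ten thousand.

Old-age dependency ratio = elderly / working-age × 100
43.8 = 1 415 / W × 100
⇒ 3 230

Working-age: 3 230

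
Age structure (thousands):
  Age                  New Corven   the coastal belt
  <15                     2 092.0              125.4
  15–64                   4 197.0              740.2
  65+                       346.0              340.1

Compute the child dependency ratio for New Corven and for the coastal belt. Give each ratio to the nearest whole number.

New Corven: 50
the coastal belt: 17

New Corven: 2 092.0 / 4 197.0 × 100 = 50
the coastal belt: 125.4 / 740.2 × 100 = 17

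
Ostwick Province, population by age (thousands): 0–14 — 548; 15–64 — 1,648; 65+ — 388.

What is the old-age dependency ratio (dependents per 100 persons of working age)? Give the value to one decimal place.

Old-age dependency ratio: 23.5

Old-age dependency ratio = 388 / 1,648 × 100 = 23.5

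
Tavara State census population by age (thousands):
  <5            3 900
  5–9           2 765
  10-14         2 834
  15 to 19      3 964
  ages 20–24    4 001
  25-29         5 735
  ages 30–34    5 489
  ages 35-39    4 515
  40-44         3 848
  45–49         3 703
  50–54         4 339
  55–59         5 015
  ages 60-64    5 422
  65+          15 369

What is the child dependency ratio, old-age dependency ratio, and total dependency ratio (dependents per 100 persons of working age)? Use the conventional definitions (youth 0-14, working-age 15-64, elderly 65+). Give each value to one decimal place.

Youth dependency ratio: 20.6
Old-age dependency ratio: 33.4
Total dependency ratio: 54.0

0–14: 3 900 + 2 765 + 2 834 = 9 499
15–64: 3 964 + 4 001 + 5 735 + 5 489 + 4 515 + 3 848 + 3 703 + 4 339 + 5 015 + 5 422 = 46 031
65+: 15 369
Youth dependency ratio = 9 499 / 46 031 × 100 = 20.6
Old-age dependency ratio = 15 369 / 46 031 × 100 = 33.4
Total dependency ratio = (9 499 + 15 369) / 46 031 × 100 = 24 868 / 46 031 × 100 = 54.0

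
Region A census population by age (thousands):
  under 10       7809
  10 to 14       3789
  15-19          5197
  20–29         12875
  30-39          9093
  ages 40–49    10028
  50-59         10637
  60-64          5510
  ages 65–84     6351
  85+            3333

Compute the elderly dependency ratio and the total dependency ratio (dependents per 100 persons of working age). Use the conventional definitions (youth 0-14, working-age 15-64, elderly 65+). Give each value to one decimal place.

Old-age dependency ratio: 18.2
Total dependency ratio: 39.9

0–14: 7809 + 3789 = 11598
15–64: 5197 + 12875 + 9093 + 10028 + 10637 + 5510 = 53340
65+: 6351 + 3333 = 9684
Old-age dependency ratio = 9684 / 53340 × 100 = 18.2
Total dependency ratio = (11598 + 9684) / 53340 × 100 = 21282 / 53340 × 100 = 39.9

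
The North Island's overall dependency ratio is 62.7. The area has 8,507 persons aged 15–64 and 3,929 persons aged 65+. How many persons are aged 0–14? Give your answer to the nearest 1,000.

Aged 0–14: 1,000

Total dependency ratio = (youth + elderly) / working-age × 100
62.7 = (Y + 3,929) / 8,507 × 100
⇒ 1,000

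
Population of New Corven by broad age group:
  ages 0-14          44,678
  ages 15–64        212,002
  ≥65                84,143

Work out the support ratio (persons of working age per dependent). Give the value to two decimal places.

Support ratio: 1.65

Support ratio = 212,002 / (44,678 + 84,143) = 212,002 / 128,821 = 1.65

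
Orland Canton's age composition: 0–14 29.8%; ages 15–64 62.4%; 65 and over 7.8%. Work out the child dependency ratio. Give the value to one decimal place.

Youth dependency ratio: 47.8

Youth dependency ratio = 29.8 / 62.4 × 100 = 47.8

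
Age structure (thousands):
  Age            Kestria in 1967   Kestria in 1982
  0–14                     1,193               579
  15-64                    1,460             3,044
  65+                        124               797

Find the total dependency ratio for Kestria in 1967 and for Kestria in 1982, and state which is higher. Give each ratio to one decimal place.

Kestria in 1967: (1,193 + 124) / 1,460 × 100 = 1,317 / 1,460 × 100 = 90.2
Kestria in 1982: (579 + 797) / 3,044 × 100 = 1,376 / 3,044 × 100 = 45.2

Kestria in 1967: 90.2
Kestria in 1982: 45.2
Higher: Kestria in 1967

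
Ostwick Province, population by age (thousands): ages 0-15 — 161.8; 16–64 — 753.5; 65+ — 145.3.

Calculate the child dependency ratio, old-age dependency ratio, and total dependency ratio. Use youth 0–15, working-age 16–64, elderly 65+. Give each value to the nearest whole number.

Youth dependency ratio: 21
Old-age dependency ratio: 19
Total dependency ratio: 41

Youth dependency ratio = 161.8 / 753.5 × 100 = 21
Old-age dependency ratio = 145.3 / 753.5 × 100 = 19
Total dependency ratio = (161.8 + 145.3) / 753.5 × 100 = 307.1 / 753.5 × 100 = 41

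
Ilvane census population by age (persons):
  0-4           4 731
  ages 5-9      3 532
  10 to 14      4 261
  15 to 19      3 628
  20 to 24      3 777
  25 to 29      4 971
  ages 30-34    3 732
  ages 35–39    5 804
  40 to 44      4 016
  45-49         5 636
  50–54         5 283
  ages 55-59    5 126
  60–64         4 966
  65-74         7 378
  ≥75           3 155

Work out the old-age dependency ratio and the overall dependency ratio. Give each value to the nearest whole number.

0–14: 4 731 + 3 532 + 4 261 = 12 524
15–64: 3 628 + 3 777 + 4 971 + 3 732 + 5 804 + 4 016 + 5 636 + 5 283 + 5 126 + 4 966 = 46 939
65+: 7 378 + 3 155 = 10 533
Old-age dependency ratio = 10 533 / 46 939 × 100 = 22
Total dependency ratio = (12 524 + 10 533) / 46 939 × 100 = 23 057 / 46 939 × 100 = 49

Old-age dependency ratio: 22
Total dependency ratio: 49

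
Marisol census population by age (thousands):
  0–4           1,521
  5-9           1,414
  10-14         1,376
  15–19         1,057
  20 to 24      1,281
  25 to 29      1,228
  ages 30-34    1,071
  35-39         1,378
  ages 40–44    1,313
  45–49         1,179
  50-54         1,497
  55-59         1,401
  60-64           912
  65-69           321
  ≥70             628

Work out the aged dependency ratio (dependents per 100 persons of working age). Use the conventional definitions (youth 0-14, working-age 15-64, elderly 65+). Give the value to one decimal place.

0–14: 1,521 + 1,414 + 1,376 = 4,311
15–64: 1,057 + 1,281 + 1,228 + 1,071 + 1,378 + 1,313 + 1,179 + 1,497 + 1,401 + 912 = 12,317
65+: 321 + 628 = 949
Old-age dependency ratio = 949 / 12,317 × 100 = 7.7

Old-age dependency ratio: 7.7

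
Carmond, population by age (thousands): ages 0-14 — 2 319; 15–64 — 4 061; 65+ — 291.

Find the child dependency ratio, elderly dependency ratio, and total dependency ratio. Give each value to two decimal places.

Youth dependency ratio: 57.10
Old-age dependency ratio: 7.17
Total dependency ratio: 64.27

Youth dependency ratio = 2 319 / 4 061 × 100 = 57.10
Old-age dependency ratio = 291 / 4 061 × 100 = 7.17
Total dependency ratio = (2 319 + 291) / 4 061 × 100 = 2 610 / 4 061 × 100 = 64.27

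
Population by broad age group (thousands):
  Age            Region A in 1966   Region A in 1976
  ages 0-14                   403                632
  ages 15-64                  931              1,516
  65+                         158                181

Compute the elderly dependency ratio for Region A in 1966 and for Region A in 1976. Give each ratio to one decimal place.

Region A in 1966: 158 / 931 × 100 = 17.0
Region A in 1976: 181 / 1,516 × 100 = 11.9

Region A in 1966: 17.0
Region A in 1976: 11.9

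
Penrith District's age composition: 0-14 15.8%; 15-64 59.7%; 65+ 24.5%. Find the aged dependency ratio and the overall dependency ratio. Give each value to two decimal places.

Old-age dependency ratio: 41.04
Total dependency ratio: 67.50

Old-age dependency ratio = 24.5 / 59.7 × 100 = 41.04
Total dependency ratio = (15.8 + 24.5) / 59.7 × 100 = 40.3 / 59.7 × 100 = 67.50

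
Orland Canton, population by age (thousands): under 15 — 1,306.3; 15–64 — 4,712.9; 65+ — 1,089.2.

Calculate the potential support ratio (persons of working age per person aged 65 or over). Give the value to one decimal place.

Potential support ratio = 4,712.9 / 1,089.2 = 4.3

Potential support ratio: 4.3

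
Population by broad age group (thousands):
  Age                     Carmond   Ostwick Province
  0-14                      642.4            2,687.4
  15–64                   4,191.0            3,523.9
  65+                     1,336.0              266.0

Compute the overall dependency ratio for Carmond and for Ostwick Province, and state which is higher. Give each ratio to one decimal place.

Carmond: (642.4 + 1,336.0) / 4,191.0 × 100 = 1,978.4 / 4,191.0 × 100 = 47.2
Ostwick Province: (2,687.4 + 266.0) / 3,523.9 × 100 = 2,953.4 / 3,523.9 × 100 = 83.8

Carmond: 47.2
Ostwick Province: 83.8
Higher: Ostwick Province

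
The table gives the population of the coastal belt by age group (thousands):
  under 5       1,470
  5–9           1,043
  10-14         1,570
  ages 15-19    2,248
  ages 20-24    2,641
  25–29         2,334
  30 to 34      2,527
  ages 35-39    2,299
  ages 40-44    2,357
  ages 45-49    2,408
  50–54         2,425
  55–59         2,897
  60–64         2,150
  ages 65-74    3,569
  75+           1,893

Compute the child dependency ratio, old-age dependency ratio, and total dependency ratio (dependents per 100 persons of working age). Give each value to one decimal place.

0–14: 1,470 + 1,043 + 1,570 = 4,083
15–64: 2,248 + 2,641 + 2,334 + 2,527 + 2,299 + 2,357 + 2,408 + 2,425 + 2,897 + 2,150 = 24,286
65+: 3,569 + 1,893 = 5,462
Youth dependency ratio = 4,083 / 24,286 × 100 = 16.8
Old-age dependency ratio = 5,462 / 24,286 × 100 = 22.5
Total dependency ratio = (4,083 + 5,462) / 24,286 × 100 = 9,545 / 24,286 × 100 = 39.3

Youth dependency ratio: 16.8
Old-age dependency ratio: 22.5
Total dependency ratio: 39.3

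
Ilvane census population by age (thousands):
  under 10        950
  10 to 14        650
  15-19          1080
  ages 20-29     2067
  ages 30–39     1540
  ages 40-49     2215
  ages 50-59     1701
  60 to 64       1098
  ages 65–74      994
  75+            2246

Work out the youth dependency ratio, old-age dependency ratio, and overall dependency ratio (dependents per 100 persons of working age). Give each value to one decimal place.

Youth dependency ratio: 16.5
Old-age dependency ratio: 33.4
Total dependency ratio: 49.9

0–14: 950 + 650 = 1600
15–64: 1080 + 2067 + 1540 + 2215 + 1701 + 1098 = 9701
65+: 994 + 2246 = 3240
Youth dependency ratio = 1600 / 9701 × 100 = 16.5
Old-age dependency ratio = 3240 / 9701 × 100 = 33.4
Total dependency ratio = (1600 + 3240) / 9701 × 100 = 4840 / 9701 × 100 = 49.9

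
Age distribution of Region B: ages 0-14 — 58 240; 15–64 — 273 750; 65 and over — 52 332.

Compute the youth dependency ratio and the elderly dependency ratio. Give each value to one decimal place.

Youth dependency ratio: 21.3
Old-age dependency ratio: 19.1

Youth dependency ratio = 58 240 / 273 750 × 100 = 21.3
Old-age dependency ratio = 52 332 / 273 750 × 100 = 19.1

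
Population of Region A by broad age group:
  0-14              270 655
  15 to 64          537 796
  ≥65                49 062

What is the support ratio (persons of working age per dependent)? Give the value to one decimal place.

Support ratio = 537 796 / (270 655 + 49 062) = 537 796 / 319 717 = 1.7

Support ratio: 1.7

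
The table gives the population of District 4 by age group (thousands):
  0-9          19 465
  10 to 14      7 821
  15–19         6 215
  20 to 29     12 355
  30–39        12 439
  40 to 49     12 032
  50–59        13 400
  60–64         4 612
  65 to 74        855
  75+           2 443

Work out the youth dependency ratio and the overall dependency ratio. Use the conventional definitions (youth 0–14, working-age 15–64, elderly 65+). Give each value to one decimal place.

Youth dependency ratio: 44.7
Total dependency ratio: 50.1

0–14: 19 465 + 7 821 = 27 286
15–64: 6 215 + 12 355 + 12 439 + 12 032 + 13 400 + 4 612 = 61 053
65+: 855 + 2 443 = 3 298
Youth dependency ratio = 27 286 / 61 053 × 100 = 44.7
Total dependency ratio = (27 286 + 3 298) / 61 053 × 100 = 30 584 / 61 053 × 100 = 50.1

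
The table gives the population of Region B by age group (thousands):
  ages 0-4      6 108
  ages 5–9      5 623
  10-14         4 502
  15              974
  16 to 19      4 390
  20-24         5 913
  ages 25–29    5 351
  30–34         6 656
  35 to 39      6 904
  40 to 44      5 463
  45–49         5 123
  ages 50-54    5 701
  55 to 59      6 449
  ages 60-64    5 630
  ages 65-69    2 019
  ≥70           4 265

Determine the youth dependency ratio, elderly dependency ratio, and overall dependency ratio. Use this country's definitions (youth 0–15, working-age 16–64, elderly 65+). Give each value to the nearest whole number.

0–15: 6 108 + 5 623 + 4 502 + 974 = 17 207
16–64: 4 390 + 5 913 + 5 351 + 6 656 + 6 904 + 5 463 + 5 123 + 5 701 + 6 449 + 5 630 = 57 580
65+: 2 019 + 4 265 = 6 284
Youth dependency ratio = 17 207 / 57 580 × 100 = 30
Old-age dependency ratio = 6 284 / 57 580 × 100 = 11
Total dependency ratio = (17 207 + 6 284) / 57 580 × 100 = 23 491 / 57 580 × 100 = 41

Youth dependency ratio: 30
Old-age dependency ratio: 11
Total dependency ratio: 41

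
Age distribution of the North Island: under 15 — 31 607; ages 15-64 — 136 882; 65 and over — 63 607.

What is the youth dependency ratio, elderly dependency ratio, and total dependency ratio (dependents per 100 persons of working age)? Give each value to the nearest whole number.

Youth dependency ratio = 31 607 / 136 882 × 100 = 23
Old-age dependency ratio = 63 607 / 136 882 × 100 = 46
Total dependency ratio = (31 607 + 63 607) / 136 882 × 100 = 95 214 / 136 882 × 100 = 70

Youth dependency ratio: 23
Old-age dependency ratio: 46
Total dependency ratio: 70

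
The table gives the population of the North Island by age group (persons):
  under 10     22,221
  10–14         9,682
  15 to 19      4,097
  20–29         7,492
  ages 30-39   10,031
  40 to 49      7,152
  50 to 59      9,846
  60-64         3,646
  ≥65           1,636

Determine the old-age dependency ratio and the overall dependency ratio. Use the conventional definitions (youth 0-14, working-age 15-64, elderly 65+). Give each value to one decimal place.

Old-age dependency ratio: 3.9
Total dependency ratio: 79.4

0–14: 22,221 + 9,682 = 31,903
15–64: 4,097 + 7,492 + 10,031 + 7,152 + 9,846 + 3,646 = 42,264
65+: 1,636
Old-age dependency ratio = 1,636 / 42,264 × 100 = 3.9
Total dependency ratio = (31,903 + 1,636) / 42,264 × 100 = 33,539 / 42,264 × 100 = 79.4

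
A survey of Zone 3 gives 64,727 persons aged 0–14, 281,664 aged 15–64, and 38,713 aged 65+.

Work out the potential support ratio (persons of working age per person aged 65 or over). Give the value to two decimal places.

Potential support ratio = 281,664 / 38,713 = 7.28

Potential support ratio: 7.28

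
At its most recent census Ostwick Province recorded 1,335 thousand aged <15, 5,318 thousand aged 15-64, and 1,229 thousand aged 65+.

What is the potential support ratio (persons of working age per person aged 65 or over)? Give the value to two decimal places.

Potential support ratio: 4.33

Potential support ratio = 5,318 / 1,229 = 4.33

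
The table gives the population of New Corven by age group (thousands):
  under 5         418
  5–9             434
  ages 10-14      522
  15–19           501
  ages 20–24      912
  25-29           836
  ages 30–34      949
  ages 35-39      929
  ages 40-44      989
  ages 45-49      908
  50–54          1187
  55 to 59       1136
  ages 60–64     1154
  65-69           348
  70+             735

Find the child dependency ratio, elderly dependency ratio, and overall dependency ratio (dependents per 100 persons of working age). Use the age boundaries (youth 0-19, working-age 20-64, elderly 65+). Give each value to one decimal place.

Youth dependency ratio: 20.8
Old-age dependency ratio: 12.0
Total dependency ratio: 32.9

0–19: 418 + 434 + 522 + 501 = 1875
20–64: 912 + 836 + 949 + 929 + 989 + 908 + 1187 + 1136 + 1154 = 9000
65+: 348 + 735 = 1083
Youth dependency ratio = 1875 / 9000 × 100 = 20.8
Old-age dependency ratio = 1083 / 9000 × 100 = 12.0
Total dependency ratio = (1875 + 1083) / 9000 × 100 = 2958 / 9000 × 100 = 32.9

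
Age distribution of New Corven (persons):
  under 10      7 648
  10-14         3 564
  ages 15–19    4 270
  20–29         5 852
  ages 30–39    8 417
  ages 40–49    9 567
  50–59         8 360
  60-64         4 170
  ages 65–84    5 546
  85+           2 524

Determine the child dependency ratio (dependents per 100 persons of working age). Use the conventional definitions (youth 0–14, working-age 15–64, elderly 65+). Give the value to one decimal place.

0–14: 7 648 + 3 564 = 11 212
15–64: 4 270 + 5 852 + 8 417 + 9 567 + 8 360 + 4 170 = 40 636
65+: 5 546 + 2 524 = 8 070
Youth dependency ratio = 11 212 / 40 636 × 100 = 27.6

Youth dependency ratio: 27.6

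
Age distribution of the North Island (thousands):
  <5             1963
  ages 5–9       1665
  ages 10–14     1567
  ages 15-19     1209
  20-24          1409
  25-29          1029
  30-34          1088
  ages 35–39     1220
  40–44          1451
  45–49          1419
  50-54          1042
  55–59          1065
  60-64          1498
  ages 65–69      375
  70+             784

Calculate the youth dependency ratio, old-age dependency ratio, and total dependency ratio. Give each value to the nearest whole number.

0–14: 1963 + 1665 + 1567 = 5195
15–64: 1209 + 1409 + 1029 + 1088 + 1220 + 1451 + 1419 + 1042 + 1065 + 1498 = 12430
65+: 375 + 784 = 1159
Youth dependency ratio = 5195 / 12430 × 100 = 42
Old-age dependency ratio = 1159 / 12430 × 100 = 9
Total dependency ratio = (5195 + 1159) / 12430 × 100 = 6354 / 12430 × 100 = 51

Youth dependency ratio: 42
Old-age dependency ratio: 9
Total dependency ratio: 51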